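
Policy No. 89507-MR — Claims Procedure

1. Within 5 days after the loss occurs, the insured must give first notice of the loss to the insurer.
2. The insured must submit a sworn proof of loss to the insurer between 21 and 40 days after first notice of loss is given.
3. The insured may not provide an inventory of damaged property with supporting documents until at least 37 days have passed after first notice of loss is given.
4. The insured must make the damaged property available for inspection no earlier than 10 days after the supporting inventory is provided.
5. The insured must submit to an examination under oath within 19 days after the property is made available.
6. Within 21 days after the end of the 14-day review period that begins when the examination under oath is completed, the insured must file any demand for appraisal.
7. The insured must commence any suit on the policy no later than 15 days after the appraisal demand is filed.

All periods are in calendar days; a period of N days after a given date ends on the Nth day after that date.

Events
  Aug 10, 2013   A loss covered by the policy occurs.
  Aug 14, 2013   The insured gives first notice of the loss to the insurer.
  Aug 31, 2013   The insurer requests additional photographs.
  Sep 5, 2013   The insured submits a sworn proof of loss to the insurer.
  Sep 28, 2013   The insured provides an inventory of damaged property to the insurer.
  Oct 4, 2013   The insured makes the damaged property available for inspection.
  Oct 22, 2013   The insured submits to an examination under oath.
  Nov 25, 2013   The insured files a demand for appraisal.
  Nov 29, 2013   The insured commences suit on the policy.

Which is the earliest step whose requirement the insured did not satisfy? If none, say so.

Step 4

(1) due by Aug 10, 2013 + 5 days = Aug 15, 2013; Aug 14, 2013 is within that limit.
(2) the permitted window runs from Aug 14, 2013 + 21 = Sep 4, 2013 to Aug 14, 2013 + 40 = Sep 23, 2013; done Sep 5, 2013, which is between those dates.
(3) permitted from Aug 14, 2013 + 37 days = Sep 20, 2013 onward; Sep 28, 2013 is on or after that date.
(4) permitted from Sep 28, 2013 + 10 days = Oct 8, 2013 onward; Oct 4, 2013 is 4 days before the earliest permitted date.
The analysis stops there.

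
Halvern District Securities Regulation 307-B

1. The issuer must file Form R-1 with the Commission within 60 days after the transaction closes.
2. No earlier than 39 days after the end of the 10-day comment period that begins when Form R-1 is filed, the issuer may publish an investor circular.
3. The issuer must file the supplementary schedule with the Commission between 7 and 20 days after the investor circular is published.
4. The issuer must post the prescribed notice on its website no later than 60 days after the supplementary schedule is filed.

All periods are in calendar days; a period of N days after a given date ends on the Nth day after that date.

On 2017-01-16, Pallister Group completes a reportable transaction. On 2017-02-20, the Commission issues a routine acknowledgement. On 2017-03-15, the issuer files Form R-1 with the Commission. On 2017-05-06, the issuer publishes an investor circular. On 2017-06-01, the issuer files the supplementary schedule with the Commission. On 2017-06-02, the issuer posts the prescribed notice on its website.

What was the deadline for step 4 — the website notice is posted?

2017-07-31

Step 4 runs from 2017-06-01, when the supplementary schedule is filed. 60 days after 2017-06-01 is 2017-07-31.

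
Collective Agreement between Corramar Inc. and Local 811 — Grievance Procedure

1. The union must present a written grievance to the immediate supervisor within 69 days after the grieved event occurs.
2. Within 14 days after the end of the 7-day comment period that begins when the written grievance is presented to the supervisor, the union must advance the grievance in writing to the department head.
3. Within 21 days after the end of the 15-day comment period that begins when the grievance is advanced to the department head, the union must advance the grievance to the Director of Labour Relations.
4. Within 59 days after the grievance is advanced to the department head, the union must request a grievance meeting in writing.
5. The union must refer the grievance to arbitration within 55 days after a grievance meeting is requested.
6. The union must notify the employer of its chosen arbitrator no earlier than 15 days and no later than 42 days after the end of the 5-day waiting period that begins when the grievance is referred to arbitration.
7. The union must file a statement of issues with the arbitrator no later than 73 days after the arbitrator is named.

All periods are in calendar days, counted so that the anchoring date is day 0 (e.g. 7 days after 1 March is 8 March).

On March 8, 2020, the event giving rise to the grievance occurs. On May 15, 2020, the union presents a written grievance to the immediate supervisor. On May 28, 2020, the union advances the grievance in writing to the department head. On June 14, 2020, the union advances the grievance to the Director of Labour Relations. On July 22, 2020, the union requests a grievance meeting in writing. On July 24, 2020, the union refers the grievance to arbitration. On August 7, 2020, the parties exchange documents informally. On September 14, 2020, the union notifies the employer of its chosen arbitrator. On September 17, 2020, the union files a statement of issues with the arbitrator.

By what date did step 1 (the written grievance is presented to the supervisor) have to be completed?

May 16, 2020

Step 1 runs from March 8, 2020, when the grieved event occurs. 69 days after March 8, 2020 is May 16, 2020.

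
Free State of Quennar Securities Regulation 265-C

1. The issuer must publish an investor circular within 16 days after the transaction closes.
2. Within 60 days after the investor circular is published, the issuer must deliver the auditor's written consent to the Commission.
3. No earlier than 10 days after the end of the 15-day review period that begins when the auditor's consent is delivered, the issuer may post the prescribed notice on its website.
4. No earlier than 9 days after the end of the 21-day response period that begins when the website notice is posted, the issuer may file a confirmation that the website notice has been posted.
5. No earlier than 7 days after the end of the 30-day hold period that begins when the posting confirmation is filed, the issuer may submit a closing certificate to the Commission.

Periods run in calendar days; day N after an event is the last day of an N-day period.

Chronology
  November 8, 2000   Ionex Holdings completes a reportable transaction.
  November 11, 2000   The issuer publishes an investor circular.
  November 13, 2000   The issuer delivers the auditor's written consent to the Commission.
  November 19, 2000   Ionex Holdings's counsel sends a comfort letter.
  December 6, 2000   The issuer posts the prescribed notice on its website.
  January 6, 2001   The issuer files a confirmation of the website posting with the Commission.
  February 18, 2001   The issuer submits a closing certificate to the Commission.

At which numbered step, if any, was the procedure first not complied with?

Step 1: 16 days after November 8, 2000 (when the transaction closes) is November 24, 2000; completed November 11, 2000, before the deadline.
Step 2: 60 days after November 11, 2000 (when the investor circular is published) is January 10, 2001; completed November 13, 2000, before the deadline.
Step 3: the earliest permitted date is 10 days after November 28, 2000 (end of the 15-day review period, which began when the auditor's consent is delivered on November 13, 2000), i.e. December 8, 2000; done December 6, 2000 — 2 days too early.

Step 3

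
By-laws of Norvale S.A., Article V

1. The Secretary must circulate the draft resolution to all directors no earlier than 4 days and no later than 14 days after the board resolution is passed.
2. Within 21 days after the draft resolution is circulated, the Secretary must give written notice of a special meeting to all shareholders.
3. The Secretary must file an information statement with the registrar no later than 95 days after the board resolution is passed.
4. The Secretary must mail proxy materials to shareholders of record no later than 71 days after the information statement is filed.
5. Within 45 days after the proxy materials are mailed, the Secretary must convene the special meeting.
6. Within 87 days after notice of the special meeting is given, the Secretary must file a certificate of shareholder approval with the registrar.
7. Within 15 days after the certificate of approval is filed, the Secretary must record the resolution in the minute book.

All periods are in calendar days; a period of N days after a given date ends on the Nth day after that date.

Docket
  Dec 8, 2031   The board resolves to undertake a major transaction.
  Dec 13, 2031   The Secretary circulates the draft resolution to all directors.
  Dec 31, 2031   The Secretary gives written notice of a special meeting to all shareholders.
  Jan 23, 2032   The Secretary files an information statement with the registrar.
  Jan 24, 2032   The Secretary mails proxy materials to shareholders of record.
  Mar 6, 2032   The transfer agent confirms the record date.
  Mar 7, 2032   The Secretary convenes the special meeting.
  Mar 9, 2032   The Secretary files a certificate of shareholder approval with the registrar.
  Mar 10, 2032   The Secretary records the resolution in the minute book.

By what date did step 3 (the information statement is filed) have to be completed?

Step 3 runs from Dec 8, 2031, when the board resolution is passed. 95 days after Dec 8, 2031 is Mar 12, 2032.

Mar 12, 2032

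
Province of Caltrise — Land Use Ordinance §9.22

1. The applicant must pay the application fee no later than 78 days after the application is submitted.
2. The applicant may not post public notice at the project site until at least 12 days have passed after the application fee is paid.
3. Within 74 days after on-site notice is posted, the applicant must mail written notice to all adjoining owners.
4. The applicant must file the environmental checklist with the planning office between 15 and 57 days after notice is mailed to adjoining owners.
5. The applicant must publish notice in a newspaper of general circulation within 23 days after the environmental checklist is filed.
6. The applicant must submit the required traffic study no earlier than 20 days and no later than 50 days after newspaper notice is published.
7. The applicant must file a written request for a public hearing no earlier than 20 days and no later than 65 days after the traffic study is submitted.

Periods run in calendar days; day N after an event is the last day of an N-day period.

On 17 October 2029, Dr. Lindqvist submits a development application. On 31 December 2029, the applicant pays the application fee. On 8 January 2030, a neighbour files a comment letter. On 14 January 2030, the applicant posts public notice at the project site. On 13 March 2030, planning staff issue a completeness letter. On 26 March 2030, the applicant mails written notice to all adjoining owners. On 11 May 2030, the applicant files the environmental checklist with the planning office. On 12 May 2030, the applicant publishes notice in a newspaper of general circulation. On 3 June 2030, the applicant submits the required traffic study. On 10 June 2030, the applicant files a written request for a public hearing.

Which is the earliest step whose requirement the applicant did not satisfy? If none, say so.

Step 1 — counting 78 days from 17 October 2029 (when the application is submitted) gives a deadline of 3 January 2030; 31 December 2029 is within that limit.
Step 2 — must wait 12 days from 31 December 2029 (when the application fee is paid), so not before 12 January 2030; 14 January 2030 is on or after that date.
Step 3 — counting 74 days from 14 January 2030 (when on-site notice is posted) gives a deadline of 29 March 2030; completed 26 March 2030, before the deadline.
Step 4 — 15 and 57 days from 26 March 2030 (when notice is mailed to adjoining owners) are 10 April 2030 and 22 May 2030 respectively; 11 May 2030 falls inside that range.
Step 5 — counting 23 days from 11 May 2030 (when the environmental checklist is filed) gives a deadline of 3 June 2030; completed 12 May 2030, before the deadline.
Step 6 — 20 and 50 days from 12 May 2030 (when newspaper notice is published) are 1 June 2030 and 1 July 2030 respectively; done 3 June 2030, which is between those dates.
Step 7 — 20 and 65 days from 3 June 2030 (when the traffic study is submitted) are 23 June 2030 and 7 August 2030 respectively; done 10 June 2030 — 13 days before the window opened.

Step 7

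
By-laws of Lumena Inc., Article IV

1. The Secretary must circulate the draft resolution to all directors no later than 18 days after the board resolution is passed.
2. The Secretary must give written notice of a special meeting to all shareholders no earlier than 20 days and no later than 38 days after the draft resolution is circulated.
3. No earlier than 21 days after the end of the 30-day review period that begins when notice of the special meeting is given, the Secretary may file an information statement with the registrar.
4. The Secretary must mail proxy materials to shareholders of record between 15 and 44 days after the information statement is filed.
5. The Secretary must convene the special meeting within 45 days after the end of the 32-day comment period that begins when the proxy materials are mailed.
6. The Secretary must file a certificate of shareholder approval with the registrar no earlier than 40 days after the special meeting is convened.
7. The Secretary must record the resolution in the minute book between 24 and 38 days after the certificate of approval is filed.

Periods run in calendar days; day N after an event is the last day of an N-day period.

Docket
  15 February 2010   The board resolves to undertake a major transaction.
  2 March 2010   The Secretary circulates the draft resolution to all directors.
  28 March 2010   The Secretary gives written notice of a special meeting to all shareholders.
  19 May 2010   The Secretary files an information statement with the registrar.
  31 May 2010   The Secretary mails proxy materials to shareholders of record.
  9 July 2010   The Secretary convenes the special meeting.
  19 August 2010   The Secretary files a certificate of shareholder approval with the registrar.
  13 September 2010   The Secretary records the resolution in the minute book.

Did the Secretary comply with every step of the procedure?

(1) due by 15 February 2010 + 18 days = 5 March 2010; done 2 March 2010 — timely.
(2) the permitted window runs from 2 March 2010 + 20 = 22 March 2010 to 2 March 2010 + 38 = 9 April 2010; 28 March 2010 falls inside that range.
(3) permitted from 27 April 2010 + 21 days = 18 May 2010 onward; 19 May 2010 is on or after that date.
(4) the permitted window runs from 19 May 2010 + 15 = 3 June 2010 to 19 May 2010 + 44 = 2 July 2010; 31 May 2010 is 3 days too early.
The analysis stops there.

No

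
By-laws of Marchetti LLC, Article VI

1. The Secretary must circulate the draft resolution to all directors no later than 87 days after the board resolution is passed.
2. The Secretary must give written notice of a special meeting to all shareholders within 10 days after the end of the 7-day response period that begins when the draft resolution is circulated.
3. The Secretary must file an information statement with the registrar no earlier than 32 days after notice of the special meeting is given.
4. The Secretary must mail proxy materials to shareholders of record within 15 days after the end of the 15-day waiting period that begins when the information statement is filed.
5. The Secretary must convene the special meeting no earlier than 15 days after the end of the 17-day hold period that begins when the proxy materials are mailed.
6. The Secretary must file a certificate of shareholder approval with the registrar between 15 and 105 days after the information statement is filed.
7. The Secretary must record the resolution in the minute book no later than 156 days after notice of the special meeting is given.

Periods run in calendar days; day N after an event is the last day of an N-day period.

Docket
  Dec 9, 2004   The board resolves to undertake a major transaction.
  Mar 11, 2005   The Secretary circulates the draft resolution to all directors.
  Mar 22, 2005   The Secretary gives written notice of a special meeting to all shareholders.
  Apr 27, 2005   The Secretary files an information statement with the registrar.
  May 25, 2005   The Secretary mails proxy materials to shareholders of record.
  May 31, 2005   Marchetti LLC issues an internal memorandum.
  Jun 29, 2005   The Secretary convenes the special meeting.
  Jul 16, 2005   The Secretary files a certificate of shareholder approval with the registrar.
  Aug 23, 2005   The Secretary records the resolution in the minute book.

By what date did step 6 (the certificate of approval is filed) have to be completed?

Aug 10, 2005

Step 6 runs from Apr 27, 2005, when the information statement is filed. The window is 15–105 days after Apr 27, 2005; it closes on Aug 10, 2005.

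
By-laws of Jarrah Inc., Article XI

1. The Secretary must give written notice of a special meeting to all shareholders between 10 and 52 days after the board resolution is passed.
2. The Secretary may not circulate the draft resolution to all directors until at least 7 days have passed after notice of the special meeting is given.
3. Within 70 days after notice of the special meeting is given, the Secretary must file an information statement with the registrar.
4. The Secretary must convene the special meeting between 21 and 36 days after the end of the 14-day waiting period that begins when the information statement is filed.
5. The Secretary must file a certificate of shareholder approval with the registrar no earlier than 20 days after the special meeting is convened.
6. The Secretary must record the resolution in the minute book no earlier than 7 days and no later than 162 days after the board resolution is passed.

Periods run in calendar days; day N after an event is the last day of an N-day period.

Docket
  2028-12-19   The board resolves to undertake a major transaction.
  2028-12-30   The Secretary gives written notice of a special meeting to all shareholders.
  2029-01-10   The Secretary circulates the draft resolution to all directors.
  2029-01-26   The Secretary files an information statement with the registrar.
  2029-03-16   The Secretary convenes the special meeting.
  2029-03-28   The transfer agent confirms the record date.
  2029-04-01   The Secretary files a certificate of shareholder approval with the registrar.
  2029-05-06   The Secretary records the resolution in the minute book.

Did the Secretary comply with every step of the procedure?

No

Step 1 — 10 and 52 days from 2028-12-19 (when the board resolution is passed) are 2028-12-29 and 2029-02-09 respectively; done 2028-12-30, which is between those dates.
Step 2 — must wait 7 days from 2028-12-30 (when notice of the special meeting is given), so not before 2029-01-06; done 2029-01-10, after the minimum wait.
Step 3 — counting 70 days from 2028-12-30 (when notice of the special meeting is given) gives a deadline of 2029-03-10; completed 2029-01-26, before the deadline.
Step 4 — 21 and 36 days from 2029-02-09 (end of the 14-day waiting period, which began when the information statement is filed on 2029-01-26) are 2029-03-02 and 2029-03-17 respectively; done 2029-03-16 — within the window.
Step 5 — must wait 20 days from 2029-03-16 (when the special meeting is convened), so not before 2029-04-05; 2029-04-01 is 4 days before the earliest permitted date.
That is the first point of non-compliance.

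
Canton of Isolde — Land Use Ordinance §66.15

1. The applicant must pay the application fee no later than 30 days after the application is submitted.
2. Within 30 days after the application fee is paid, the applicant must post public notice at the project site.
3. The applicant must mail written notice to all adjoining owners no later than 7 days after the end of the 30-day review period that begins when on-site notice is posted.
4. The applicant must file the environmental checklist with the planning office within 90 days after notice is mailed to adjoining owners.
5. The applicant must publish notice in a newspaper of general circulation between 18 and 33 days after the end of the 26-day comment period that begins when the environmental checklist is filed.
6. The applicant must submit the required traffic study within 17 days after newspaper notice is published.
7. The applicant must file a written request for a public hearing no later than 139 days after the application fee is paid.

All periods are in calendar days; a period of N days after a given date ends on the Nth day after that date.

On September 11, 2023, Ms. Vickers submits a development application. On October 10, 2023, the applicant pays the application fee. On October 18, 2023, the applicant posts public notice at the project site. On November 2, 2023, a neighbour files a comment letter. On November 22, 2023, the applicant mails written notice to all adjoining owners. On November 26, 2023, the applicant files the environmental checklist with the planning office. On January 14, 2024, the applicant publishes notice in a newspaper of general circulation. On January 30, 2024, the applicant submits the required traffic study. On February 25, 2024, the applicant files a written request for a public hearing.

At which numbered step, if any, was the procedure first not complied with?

None — every step was satisfied

(1) due by September 11, 2023 + 30 days = October 11, 2023; done October 10, 2023 — timely.
(2) due by October 10, 2023 + 30 days = November 9, 2023; done October 18, 2023 — timely.
(3) due by November 17, 2023 + 7 days = November 24, 2023; November 22, 2023 is within that limit.
(4) due by November 22, 2023 + 90 days = February 20, 2024; November 26, 2023 is within that limit.
(5) the permitted window runs from December 22, 2023 + 18 = January 9, 2024 to December 22, 2023 + 33 = January 24, 2024; done January 14, 2024 — within the window.
(6) due by January 14, 2024 + 17 days = January 31, 2024; done January 30, 2024 — timely.
(7) due by October 10, 2023 + 139 days = February 26, 2024; completed February 25, 2024, before the deadline.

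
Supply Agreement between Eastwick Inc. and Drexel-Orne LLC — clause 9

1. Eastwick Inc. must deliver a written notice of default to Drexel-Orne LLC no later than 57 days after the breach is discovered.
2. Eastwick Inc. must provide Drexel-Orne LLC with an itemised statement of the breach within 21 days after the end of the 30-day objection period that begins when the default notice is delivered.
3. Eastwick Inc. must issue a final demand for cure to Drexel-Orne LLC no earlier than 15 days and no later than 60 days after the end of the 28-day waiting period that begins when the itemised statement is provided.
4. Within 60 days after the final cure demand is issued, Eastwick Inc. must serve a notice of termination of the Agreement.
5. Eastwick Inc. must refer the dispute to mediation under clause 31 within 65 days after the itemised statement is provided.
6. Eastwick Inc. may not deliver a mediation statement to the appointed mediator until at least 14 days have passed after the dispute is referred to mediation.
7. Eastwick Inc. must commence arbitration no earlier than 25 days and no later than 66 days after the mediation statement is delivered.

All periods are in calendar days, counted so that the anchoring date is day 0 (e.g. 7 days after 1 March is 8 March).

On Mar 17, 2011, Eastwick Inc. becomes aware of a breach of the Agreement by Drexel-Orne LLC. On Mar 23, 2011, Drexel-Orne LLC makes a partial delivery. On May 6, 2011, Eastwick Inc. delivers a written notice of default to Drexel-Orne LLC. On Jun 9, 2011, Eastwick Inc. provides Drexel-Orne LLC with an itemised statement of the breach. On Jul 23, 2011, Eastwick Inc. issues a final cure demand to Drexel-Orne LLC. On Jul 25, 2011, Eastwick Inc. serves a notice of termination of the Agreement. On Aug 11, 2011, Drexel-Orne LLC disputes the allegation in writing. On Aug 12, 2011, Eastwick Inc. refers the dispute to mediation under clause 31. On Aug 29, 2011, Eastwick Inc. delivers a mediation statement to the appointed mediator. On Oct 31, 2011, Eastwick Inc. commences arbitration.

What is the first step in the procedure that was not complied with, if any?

None — every step was satisfied

Step 1: 57 days after Mar 17, 2011 (when the breach is discovered) is May 13, 2011; completed May 6, 2011, before the deadline.
Step 2: 21 days after Jun 5, 2011 (end of the 30-day objection period, which began when the default notice is delivered on May 6, 2011) is Jun 26, 2011; Jun 9, 2011 is within that limit.
Step 3: the window is 15–60 days after Jul 7, 2011 (end of the 28-day waiting period, which began when the itemised statement is provided on Jun 9, 2011), so Jul 22, 2011 through Sep 5, 2011; done Jul 23, 2011, which is between those dates.
Step 4: 60 days after Jul 23, 2011 (when the final cure demand is issued) is Sep 21, 2011; completed Jul 25, 2011, before the deadline.
Step 5: 65 days after Jun 9, 2011 (when the itemised statement is provided) is Aug 13, 2011; done Aug 12, 2011 — timely.
Step 6: the earliest permitted date is 14 days after Aug 12, 2011 (when the dispute is referred to mediation), i.e. Aug 26, 2011; done Aug 29, 2011 — permitted.
Step 7: the window is 25–66 days after Aug 29, 2011 (when the mediation statement is delivered), so Sep 23, 2011 through Nov 3, 2011; Oct 31, 2011 falls inside that range.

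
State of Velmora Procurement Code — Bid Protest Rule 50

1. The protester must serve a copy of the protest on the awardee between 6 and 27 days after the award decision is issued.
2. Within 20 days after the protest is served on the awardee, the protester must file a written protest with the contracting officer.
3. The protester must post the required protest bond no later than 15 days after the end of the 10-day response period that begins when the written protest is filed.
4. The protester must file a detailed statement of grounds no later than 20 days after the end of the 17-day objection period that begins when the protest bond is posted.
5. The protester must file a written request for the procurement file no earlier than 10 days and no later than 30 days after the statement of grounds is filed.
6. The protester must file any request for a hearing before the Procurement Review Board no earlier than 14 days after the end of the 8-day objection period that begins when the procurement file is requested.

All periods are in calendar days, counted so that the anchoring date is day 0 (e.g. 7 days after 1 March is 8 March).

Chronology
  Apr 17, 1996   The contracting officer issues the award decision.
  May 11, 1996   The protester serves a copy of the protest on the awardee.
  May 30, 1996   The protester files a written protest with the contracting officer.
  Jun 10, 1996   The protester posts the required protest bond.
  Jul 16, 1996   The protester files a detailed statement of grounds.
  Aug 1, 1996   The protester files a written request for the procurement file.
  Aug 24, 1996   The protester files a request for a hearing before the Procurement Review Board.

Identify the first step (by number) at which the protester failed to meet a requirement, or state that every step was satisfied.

None — every step was satisfied

(1) the permitted window runs from Apr 17, 1996 + 6 = Apr 23, 1996 to Apr 17, 1996 + 27 = May 14, 1996; done May 11, 1996, which is between those dates.
(2) due by May 11, 1996 + 20 days = May 31, 1996; May 30, 1996 is within that limit.
(3) due by Jun 9, 1996 + 15 days = Jun 24, 1996; completed Jun 10, 1996, before the deadline.
(4) due by Jun 27, 1996 + 20 days = Jul 17, 1996; Jul 16, 1996 is within that limit.
(5) the permitted window runs from Jul 16, 1996 + 10 = Jul 26, 1996 to Jul 16, 1996 + 30 = Aug 15, 1996; done Aug 1, 1996, which is between those dates.
(6) permitted from Aug 9, 1996 + 14 days = Aug 23, 1996 onward; done Aug 24, 1996 — permitted.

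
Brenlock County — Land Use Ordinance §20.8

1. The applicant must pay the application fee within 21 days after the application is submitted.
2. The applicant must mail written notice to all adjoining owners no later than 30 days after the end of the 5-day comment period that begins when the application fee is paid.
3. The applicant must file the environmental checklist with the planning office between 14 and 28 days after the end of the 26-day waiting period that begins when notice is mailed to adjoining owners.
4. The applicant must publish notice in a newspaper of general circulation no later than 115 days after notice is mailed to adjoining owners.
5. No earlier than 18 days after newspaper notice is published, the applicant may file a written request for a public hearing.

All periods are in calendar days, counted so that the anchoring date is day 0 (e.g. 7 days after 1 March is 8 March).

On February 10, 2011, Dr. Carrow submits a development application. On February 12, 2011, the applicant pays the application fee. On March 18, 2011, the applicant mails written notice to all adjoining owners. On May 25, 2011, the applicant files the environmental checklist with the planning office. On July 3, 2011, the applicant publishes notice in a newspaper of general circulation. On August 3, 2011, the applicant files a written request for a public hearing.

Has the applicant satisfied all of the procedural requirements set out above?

Step 1 — counting 21 days from February 10, 2011 (when the application is submitted) gives a deadline of March 3, 2011; completed February 12, 2011, before the deadline.
Step 2 — counting 30 days from February 17, 2011 (end of the 5-day comment period, which began when the application fee is paid on February 12, 2011) gives a deadline of March 19, 2011; March 18, 2011 is within that limit.
Step 3 — 14 and 28 days from April 13, 2011 (end of the 26-day waiting period, which began when notice is mailed to adjoining owners on March 18, 2011) are April 27, 2011 and May 11, 2011 respectively; May 25, 2011 is 14 days past the end of the window.
That is the first point of non-compliance.

No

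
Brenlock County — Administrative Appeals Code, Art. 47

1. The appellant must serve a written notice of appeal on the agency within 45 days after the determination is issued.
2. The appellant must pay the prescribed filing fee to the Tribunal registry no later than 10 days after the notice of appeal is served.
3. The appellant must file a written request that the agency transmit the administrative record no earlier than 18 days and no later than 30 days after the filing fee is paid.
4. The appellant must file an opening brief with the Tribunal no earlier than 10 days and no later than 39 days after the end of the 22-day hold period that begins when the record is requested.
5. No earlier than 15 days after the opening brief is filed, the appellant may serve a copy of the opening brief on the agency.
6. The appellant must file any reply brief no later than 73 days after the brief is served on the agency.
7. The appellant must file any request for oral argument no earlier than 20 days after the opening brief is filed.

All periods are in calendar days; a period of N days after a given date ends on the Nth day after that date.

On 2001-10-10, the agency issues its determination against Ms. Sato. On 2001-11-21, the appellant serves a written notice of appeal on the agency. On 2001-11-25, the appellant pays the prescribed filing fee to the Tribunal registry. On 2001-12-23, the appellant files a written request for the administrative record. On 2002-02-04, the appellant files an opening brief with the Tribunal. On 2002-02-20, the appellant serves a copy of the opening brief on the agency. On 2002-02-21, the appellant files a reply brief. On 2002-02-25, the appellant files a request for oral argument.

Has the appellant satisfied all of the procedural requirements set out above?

Step 1 — counting 45 days from 2001-10-10 (when the determination is issued) gives a deadline of 2001-11-24; 2001-11-21 is within that limit.
Step 2 — counting 10 days from 2001-11-21 (when the notice of appeal is served) gives a deadline of 2001-12-01; completed 2001-11-25, before the deadline.
Step 3 — 18 and 30 days from 2001-11-25 (when the filing fee is paid) are 2001-12-13 and 2001-12-25 respectively; 2001-12-23 falls inside that range.
Step 4 — 10 and 39 days from 2002-01-14 (end of the 22-day hold period, which began when the record is requested on 2001-12-23) are 2002-01-24 and 2002-02-22 respectively; 2002-02-04 falls inside that range.
Step 5 — must wait 15 days from 2002-02-04 (when the opening brief is filed), so not before 2002-02-19; done 2002-02-20, after the minimum wait.
Step 6 — counting 73 days from 2002-02-20 (when the brief is served on the agency) gives a deadline of 2002-05-04; 2002-02-21 is within that limit.
Step 7 — must wait 20 days from 2002-02-04 (when the opening brief is filed), so not before 2002-02-24; 2002-02-25 is on or after that date.

Yes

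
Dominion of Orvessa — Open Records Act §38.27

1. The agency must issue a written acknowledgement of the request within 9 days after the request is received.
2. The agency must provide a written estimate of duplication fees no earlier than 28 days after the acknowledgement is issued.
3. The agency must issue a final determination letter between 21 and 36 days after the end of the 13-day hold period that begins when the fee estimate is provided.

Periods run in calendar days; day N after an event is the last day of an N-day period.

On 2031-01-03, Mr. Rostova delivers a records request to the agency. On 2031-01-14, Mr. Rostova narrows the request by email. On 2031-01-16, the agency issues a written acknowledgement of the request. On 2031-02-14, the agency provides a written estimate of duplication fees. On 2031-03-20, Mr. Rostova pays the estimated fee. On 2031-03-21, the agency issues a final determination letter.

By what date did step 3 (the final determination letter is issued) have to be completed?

The fee estimate is provided on 2031-02-14; the 13-day hold period therefore ends 2031-02-27, and step 3 runs from that date. The window is 21–36 days after 2031-02-27; it closes on 2031-04-04.

2031-04-04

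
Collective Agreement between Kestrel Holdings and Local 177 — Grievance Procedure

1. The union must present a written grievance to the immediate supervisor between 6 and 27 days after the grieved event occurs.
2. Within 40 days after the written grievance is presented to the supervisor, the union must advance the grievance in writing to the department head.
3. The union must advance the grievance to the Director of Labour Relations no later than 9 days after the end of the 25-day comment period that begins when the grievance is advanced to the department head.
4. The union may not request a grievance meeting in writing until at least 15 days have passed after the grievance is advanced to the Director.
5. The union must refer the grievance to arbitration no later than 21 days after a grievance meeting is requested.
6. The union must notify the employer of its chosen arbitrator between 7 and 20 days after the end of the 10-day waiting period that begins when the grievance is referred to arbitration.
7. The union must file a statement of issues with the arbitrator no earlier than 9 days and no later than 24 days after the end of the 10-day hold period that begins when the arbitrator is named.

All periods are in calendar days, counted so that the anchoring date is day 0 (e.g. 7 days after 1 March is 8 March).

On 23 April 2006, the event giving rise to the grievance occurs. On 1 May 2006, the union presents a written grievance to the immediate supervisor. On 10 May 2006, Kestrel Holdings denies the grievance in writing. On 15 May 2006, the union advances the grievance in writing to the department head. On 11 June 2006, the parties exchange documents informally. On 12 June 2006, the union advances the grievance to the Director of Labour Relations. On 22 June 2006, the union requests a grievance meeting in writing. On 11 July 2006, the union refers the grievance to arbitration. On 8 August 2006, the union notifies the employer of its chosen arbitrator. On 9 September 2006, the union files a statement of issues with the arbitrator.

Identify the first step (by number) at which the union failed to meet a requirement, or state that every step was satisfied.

(1) the permitted window runs from 23 April 2006 + 6 = 29 April 2006 to 23 April 2006 + 27 = 20 May 2006; done 1 May 2006 — within the window.
(2) due by 1 May 2006 + 40 days = 10 June 2006; 15 May 2006 is within that limit.
(3) due by 9 June 2006 + 9 days = 18 June 2006; completed 12 June 2006, before the deadline.
(4) permitted from 12 June 2006 + 15 days = 27 June 2006 onward; 22 June 2006 is 5 days before the earliest permitted date.
Later steps need not be reached.

Step 4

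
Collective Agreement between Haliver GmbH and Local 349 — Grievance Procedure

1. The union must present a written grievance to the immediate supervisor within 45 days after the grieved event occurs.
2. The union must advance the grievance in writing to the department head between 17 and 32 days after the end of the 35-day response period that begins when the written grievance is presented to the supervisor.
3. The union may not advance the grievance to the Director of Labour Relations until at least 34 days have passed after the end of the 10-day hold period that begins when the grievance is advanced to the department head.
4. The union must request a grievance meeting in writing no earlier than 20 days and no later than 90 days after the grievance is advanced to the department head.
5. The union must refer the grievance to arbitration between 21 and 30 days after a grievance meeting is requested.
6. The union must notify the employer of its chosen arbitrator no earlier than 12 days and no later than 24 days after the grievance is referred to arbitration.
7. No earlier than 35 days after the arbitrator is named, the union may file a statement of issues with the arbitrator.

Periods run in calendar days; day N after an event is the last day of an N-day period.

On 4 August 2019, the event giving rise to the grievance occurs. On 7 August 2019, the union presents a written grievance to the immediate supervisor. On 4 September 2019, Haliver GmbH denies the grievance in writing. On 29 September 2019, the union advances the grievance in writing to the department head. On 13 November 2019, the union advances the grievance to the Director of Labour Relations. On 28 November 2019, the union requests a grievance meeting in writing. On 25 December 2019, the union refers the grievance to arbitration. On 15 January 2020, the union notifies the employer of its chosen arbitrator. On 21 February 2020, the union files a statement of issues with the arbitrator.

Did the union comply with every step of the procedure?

Step 1 — counting 45 days from 4 August 2019 (when the grieved event occurs) gives a deadline of 18 September 2019; completed 7 August 2019, before the deadline.
Step 2 — 17 and 32 days from 11 September 2019 (end of the 35-day response period, which began when the written grievance is presented to the supervisor on 7 August 2019) are 28 September 2019 and 13 October 2019 respectively; 29 September 2019 falls inside that range.
Step 3 — must wait 34 days from 9 October 2019 (end of the 10-day hold period, which began when the grievance is advanced to the department head on 29 September 2019), so not before 12 November 2019; done 13 November 2019, after the minimum wait.
Step 4 — 20 and 90 days from 29 September 2019 (when the grievance is advanced to the department head) are 19 October 2019 and 28 December 2019 respectively; 28 November 2019 falls inside that range.
Step 5 — 21 and 30 days from 28 November 2019 (when a grievance meeting is requested) are 19 December 2019 and 28 December 2019 respectively; 25 December 2019 falls inside that range.
Step 6 — 12 and 24 days from 25 December 2019 (when the grievance is referred to arbitration) are 6 January 2020 and 18 January 2020 respectively; 15 January 2020 falls inside that range.
Step 7 — must wait 35 days from 15 January 2020 (when the arbitrator is named), so not before 19 February 2020; done 21 February 2020 — permitted.

Yes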